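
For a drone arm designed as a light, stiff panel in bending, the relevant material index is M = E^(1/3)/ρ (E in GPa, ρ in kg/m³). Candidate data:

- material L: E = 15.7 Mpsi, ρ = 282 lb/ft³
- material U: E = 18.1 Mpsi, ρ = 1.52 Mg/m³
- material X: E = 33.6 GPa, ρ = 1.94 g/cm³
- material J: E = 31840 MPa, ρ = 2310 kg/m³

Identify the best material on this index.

Convert each candidate to consistent units, then evaluate M:
  material L: E = 108.2 GPa, ρ = 4517 kg/m³
  material U: E = 124.8 GPa, ρ = 1520 kg/m³
  material X: E = 33.60 GPa, ρ = 1940 kg/m³
  material J: E = 31.84 GPa, ρ = 2310 kg/m³
  material U: M = 3.29×10⁻³
  material X: M = 1.66×10⁻³
  material J: M = 1.37×10⁻³
  material L: M = 1.06×10⁻³
Highest index: material U.

material U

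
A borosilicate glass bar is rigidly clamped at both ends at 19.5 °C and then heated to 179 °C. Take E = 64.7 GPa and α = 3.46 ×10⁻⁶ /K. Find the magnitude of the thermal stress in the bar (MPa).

ΔT = 159.5 K. Constrained thermal stress σ = E·α·ΔT = 64.70×10³ MPa × 3.46×10⁻⁶ × 159.5 = 35.7 MPa (compressive).

35.7 MPa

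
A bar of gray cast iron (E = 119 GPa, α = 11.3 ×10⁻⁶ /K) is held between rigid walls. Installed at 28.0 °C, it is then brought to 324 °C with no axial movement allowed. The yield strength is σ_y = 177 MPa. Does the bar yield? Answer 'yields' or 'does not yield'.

yields

ΔT = 296.0 K. Constrained thermal stress σ = E·α·ΔT = 119.0×10³ MPa × 11.3×10⁻⁶ × 296.0 = 398 MPa (compressive).
Compare to σ_y = 177 MPa: σ ≥ σ_y, so it yields.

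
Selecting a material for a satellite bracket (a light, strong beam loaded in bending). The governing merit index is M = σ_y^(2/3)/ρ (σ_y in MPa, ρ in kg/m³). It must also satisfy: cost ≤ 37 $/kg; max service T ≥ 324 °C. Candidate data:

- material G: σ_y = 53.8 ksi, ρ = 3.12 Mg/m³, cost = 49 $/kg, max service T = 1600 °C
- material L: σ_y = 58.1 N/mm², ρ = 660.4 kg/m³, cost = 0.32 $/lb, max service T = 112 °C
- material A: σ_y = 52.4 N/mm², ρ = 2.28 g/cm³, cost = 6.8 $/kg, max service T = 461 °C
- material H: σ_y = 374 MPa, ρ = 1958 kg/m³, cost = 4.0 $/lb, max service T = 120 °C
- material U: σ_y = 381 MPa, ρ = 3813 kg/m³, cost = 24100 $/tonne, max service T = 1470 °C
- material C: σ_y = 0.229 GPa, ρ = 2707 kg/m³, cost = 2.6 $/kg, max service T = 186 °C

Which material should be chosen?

material U

Screen on constraints: cost ≤ 37 $/kg; max service T ≥ 324 °C. Survivors: material A, material U.
Convert each candidate to consistent units, then evaluate M:
  material A: σ_y = 52.40 MPa, ρ = 2280 kg/m³
  material U: σ_y = 381.0 MPa, ρ = 3813 kg/m³
  material U: M = 13.8×10⁻³
  material A: M = 6.14×10⁻³
Material U has the largest M.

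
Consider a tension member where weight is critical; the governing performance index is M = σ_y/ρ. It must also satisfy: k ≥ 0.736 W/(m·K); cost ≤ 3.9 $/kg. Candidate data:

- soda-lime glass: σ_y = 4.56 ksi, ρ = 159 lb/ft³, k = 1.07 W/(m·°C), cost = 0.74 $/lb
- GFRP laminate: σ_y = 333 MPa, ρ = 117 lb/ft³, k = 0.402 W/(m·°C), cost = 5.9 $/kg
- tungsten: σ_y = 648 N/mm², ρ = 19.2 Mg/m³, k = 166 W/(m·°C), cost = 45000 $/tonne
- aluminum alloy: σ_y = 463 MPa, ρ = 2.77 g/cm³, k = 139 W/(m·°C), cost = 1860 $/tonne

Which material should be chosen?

Screen on constraints: k ≥ 0.736 W/(m·K); cost ≤ 3.9 $/kg. Survivors: soda-lime glass, aluminum alloy.
After converting to SI:
  soda-lime glass: σ_y = 31.44 MPa, ρ = 2547 kg/m³
  aluminum alloy: σ_y = 463.0 MPa, ρ = 2770 kg/m³
  aluminum alloy: M = 167 kN·m/kg
  soda-lime glass: M = 12.3 kN·m/kg
Highest index: aluminum alloy.

aluminum alloy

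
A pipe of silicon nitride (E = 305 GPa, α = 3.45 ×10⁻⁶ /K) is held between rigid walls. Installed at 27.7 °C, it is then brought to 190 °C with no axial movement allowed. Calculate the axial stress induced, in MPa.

171 MPa

ΔT = 162.3 K. Constrained thermal stress σ = E·α·ΔT = 305.0×10³ MPa × 3.45×10⁻⁶ × 162.3 = 171 MPa (compressive).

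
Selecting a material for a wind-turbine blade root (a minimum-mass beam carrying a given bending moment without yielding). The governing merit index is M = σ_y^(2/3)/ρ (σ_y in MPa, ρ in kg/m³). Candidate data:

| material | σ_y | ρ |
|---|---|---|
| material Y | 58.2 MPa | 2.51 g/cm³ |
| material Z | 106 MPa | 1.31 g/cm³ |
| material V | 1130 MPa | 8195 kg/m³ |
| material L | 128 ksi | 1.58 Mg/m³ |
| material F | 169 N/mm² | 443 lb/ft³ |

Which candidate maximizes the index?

material L

In SI units:
  material Y: σ_y = 58.20 MPa, ρ = 2510 kg/m³
  material Z: σ_y = 106.0 MPa, ρ = 1310 kg/m³
  material V: σ_y = 1130 MPa, ρ = 8195 kg/m³
  material L: σ_y = 882.5 MPa, ρ = 1580 kg/m³
  material F: σ_y = 169.0 MPa, ρ = 7096 kg/m³
  material L: M = 58.2×10⁻³
  material Z: M = 17.1×10⁻³
  material V: M = 13.2×10⁻³
  material Y: M = 5.98×10⁻³
  material F: M = 4.31×10⁻³
Highest index: material L.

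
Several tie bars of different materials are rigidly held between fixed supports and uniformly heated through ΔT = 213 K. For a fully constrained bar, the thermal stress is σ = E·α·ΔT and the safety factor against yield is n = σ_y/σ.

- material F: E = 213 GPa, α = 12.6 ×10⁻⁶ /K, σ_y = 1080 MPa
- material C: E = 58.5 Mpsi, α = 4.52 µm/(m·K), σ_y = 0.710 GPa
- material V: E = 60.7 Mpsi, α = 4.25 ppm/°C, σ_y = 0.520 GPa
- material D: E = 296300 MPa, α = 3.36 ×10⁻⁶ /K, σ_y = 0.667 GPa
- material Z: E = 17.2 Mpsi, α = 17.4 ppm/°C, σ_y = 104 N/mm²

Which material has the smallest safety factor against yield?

material Z

With everything in SI (GPa, ×10⁻⁶/K, MPa):
  material F: E = 213.0, α = 12.6, σ_y = 1080 → σ = 572 MPa, n = 1.89
  material C: E = 403.3, α = 4.52, σ_y = 710.0 → σ = 388 MPa, n = 1.83
  material V: E = 418.5, α = 4.25, σ_y = 520.0 → σ = 379 MPa, n = 1.37
  material D: E = 296.3, α = 3.36, σ_y = 667.0 → σ = 212 MPa, n = 3.15
  material Z: E = 118.6, α = 17.4, σ_y = 104.0 → σ = 440 MPa, n = 0.237
Smallest n: material Z with n = 0.237.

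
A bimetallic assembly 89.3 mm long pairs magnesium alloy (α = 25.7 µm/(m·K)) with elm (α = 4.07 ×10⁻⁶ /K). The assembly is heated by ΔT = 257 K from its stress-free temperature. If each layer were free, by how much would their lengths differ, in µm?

496 µm

Δα = |25.7 − 4.07|×10⁻⁶/K = 21.6×10⁻⁶/K.
ΔL_mismatch = Δα·L·ΔT = 21.6×10⁻⁶ × 89.3 mm × 257.0 K = 496 µm.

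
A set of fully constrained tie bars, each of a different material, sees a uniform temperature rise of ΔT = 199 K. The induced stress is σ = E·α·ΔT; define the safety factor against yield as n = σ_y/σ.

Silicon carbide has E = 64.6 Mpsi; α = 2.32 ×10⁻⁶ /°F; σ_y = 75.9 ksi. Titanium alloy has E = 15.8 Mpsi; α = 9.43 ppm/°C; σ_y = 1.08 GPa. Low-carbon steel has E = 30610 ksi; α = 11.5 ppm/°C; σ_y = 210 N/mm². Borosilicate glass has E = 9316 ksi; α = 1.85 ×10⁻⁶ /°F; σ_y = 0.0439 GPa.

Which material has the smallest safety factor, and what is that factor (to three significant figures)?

With everything in SI (GPa, ×10⁻⁶/K, MPa):
  silicon carbide: E = 445.4, α = 4.18, σ_y = 523.3 → σ = 370 MPa, n = 1.41
  titanium alloy: E = 108.9, α = 9.43, σ_y = 1080 → σ = 204 MPa, n = 5.28
  low-carbon steel: E = 211.0, α = 11.5, σ_y = 210.0 → σ = 483 MPa, n = 0.435
  borosilicate glass: E = 64.23, α = 3.33, σ_y = 43.90 → σ = 42.6 MPa, n = 1.03
Low-carbon steel has the lowest safety factor, n = 0.435.

low-carbon steel, n = 0.435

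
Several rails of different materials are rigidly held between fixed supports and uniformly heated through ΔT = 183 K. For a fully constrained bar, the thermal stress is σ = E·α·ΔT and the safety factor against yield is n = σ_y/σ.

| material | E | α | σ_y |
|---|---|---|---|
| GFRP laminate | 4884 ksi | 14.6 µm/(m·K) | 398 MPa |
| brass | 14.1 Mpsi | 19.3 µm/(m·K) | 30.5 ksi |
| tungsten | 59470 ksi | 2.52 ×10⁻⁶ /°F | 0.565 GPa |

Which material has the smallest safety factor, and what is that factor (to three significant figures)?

brass, n = 0.612

Converting E to GPa, α to ×10⁻⁶/K, σ_y to MPa, then σ and n for each:
  GFRP laminate: E = 33.67, α = 14.6, σ_y = 398.0 → σ = 90.0 MPa, n = 4.42
  brass: E = 97.22, α = 19.3, σ_y = 210.3 → σ = 343 MPa, n = 0.612
  tungsten: E = 410.0, α = 4.54, σ_y = 565.0 → σ = 340 MPa, n = 1.66
Smallest n: brass with n = 0.612.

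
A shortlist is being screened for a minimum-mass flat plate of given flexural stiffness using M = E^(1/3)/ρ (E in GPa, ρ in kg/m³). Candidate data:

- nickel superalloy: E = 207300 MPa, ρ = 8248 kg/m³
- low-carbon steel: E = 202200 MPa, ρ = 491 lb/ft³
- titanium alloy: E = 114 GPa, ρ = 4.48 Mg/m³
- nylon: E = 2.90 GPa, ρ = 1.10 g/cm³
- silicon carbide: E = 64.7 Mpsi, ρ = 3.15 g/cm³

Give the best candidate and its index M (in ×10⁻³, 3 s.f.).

Convert each candidate to consistent units, then evaluate M:
  nickel superalloy: E = 207.3 GPa, ρ = 8248 kg/m³
  low-carbon steel: E = 202.2 GPa, ρ = 7865 kg/m³
  titanium alloy: E = 114.0 GPa, ρ = 4480 kg/m³
  nylon: E = 2.900 GPa, ρ = 1100 kg/m³
  silicon carbide: E = 446.1 GPa, ρ = 3150 kg/m³
  silicon carbide: M = 2.43×10⁻³
  nylon: M = 1.30×10⁻³
  titanium alloy: M = 1.08×10⁻³
  low-carbon steel: M = 0.746×10⁻³
  nickel superalloy: M = 0.718×10⁻³
The maximum is for silicon carbide.

silicon carbide, M = 2.43×10⁻³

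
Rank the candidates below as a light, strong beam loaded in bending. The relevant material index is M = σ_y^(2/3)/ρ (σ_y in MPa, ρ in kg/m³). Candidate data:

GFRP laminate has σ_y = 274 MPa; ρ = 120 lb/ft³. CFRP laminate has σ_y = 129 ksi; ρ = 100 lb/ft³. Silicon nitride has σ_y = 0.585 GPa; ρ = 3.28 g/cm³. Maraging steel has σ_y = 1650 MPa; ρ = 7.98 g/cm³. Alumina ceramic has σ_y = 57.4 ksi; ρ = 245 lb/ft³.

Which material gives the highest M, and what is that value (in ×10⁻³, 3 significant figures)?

CFRP laminate, M = 57.7×10⁻³

Normalizing units and computing the index:
  GFRP laminate: σ_y = 274.0 MPa, ρ = 1922 kg/m³
  CFRP laminate: σ_y = 889.4 MPa, ρ = 1602 kg/m³
  silicon nitride: σ_y = 585.0 MPa, ρ = 3280 kg/m³
  maraging steel: σ_y = 1650 MPa, ρ = 7980 kg/m³
  alumina ceramic: σ_y = 395.8 MPa, ρ = 3925 kg/m³
  CFRP laminate: M = 57.7×10⁻³
  GFRP laminate: M = 21.9×10⁻³
  silicon nitride: M = 21.3×10⁻³
  maraging steel: M = 17.5×10⁻³
  alumina ceramic: M = 13.7×10⁻³
CFRP laminate has the largest M.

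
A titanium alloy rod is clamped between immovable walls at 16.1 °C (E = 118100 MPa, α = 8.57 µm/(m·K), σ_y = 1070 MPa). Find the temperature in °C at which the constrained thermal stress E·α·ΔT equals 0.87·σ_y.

E = 118100 MPa = 118.1 GPa.
E·α·ΔT = 930.9 MPa ⇒ ΔT = 930.9 / (118.1×10³ × 8.57×10⁻⁶) = 919.8 K.
T = 16.1 + 919.8 = 935.9 °C.

936 °C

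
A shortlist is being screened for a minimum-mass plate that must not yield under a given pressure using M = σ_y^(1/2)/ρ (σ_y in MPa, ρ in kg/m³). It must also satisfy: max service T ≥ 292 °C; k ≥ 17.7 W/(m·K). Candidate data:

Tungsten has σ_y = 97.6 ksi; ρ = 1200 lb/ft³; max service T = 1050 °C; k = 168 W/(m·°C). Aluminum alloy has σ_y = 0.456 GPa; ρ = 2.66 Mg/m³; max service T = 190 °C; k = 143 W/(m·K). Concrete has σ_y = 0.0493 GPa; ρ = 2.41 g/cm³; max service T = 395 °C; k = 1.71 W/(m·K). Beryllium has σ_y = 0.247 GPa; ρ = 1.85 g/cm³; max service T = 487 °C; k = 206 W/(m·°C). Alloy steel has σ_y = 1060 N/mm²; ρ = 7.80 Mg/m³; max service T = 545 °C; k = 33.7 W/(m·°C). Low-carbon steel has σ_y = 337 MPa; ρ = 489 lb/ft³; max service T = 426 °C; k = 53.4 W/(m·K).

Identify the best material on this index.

Screen on constraints: max service T ≥ 292 °C; k ≥ 17.7 W/(m·K). Survivors: tungsten, beryllium, alloy steel, low-carbon steel.
Convert each candidate to consistent units, then evaluate M:
  tungsten: σ_y = 672.9 MPa, ρ = 19220 kg/m³
  beryllium: σ_y = 247.0 MPa, ρ = 1850 kg/m³
  alloy steel: σ_y = 1060 MPa, ρ = 7800 kg/m³
  low-carbon steel: σ_y = 337.0 MPa, ρ = 7833 kg/m³
  beryllium: M = 8.50×10⁻³
  alloy steel: M = 4.17×10⁻³
  low-carbon steel: M = 2.34×10⁻³
  tungsten: M = 1.35×10⁻³
Beryllium has the largest M.

beryllium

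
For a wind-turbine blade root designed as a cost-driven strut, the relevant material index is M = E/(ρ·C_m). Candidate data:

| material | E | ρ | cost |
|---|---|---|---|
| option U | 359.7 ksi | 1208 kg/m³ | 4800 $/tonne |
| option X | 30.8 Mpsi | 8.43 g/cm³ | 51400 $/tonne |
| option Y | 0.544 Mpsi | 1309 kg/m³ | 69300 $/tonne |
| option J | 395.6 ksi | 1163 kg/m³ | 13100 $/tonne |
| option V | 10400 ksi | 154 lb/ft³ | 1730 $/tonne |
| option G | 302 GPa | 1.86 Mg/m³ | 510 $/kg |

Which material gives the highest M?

After converting to SI:
  option U: E = 2.480 GPa, ρ = 1208 kg/m³, cost = 4.800 $/kg
  option X: E = 212.4 GPa, ρ = 8430 kg/m³, cost = 51.40 $/kg
  option Y: E = 3.751 GPa, ρ = 1309 kg/m³, cost = 69.30 $/kg
  option J: E = 2.728 GPa, ρ = 1163 kg/m³, cost = 13.10 $/kg
  option V: E = 71.71 GPa, ρ = 2467 kg/m³, cost = 1.730 $/kg
  option G: E = 302.0 GPa, ρ = 1860 kg/m³, cost = 510.0 $/kg
  option V: M = 16.8 MN·m per $
  option X: M = 0.490 MN·m per $
  option U: M = 0.428 MN·m per $
  option G: M = 0.318 MN·m per $
  option J: M = 0.179 MN·m per $
  option Y: M = 0.0413 MN·m per $
Option V ranks first.

option V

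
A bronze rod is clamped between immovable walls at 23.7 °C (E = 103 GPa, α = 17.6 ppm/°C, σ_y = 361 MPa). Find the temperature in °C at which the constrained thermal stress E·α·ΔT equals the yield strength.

E·α·ΔT = 361.0 MPa ⇒ ΔT = 361.0 / (103.0×10³ × 17.6×10⁻⁶) = 199.1 K.
T = 23.7 + 199.1 = 222.8 °C.

223 °C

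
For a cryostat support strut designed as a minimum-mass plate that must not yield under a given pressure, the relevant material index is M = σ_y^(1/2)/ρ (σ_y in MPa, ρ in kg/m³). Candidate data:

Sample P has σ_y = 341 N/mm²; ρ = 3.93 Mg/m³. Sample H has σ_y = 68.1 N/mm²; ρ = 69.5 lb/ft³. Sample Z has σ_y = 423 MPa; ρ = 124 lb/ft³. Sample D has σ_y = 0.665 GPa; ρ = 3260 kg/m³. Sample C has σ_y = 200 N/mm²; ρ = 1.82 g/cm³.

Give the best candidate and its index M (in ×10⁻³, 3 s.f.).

sample Z, M = 10.4×10⁻³

After converting to SI:
  sample P: σ_y = 341.0 MPa, ρ = 3930 kg/m³
  sample H: σ_y = 68.10 MPa, ρ = 1113 kg/m³
  sample Z: σ_y = 423.0 MPa, ρ = 1986 kg/m³
  sample D: σ_y = 665.0 MPa, ρ = 3260 kg/m³
  sample C: σ_y = 200.0 MPa, ρ = 1820 kg/m³
  sample Z: M = 10.4×10⁻³
  sample D: M = 7.91×10⁻³
  sample C: M = 7.77×10⁻³
  sample H: M = 7.41×10⁻³
  sample P: M = 4.70×10⁻³
Sample Z ranks first.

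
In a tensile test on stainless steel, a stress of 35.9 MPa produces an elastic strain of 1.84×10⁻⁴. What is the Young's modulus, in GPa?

E = σ/ε = 35.9 MPa / 1.84×10⁻⁴ = 195100 MPa = 195 GPa.

195 GPa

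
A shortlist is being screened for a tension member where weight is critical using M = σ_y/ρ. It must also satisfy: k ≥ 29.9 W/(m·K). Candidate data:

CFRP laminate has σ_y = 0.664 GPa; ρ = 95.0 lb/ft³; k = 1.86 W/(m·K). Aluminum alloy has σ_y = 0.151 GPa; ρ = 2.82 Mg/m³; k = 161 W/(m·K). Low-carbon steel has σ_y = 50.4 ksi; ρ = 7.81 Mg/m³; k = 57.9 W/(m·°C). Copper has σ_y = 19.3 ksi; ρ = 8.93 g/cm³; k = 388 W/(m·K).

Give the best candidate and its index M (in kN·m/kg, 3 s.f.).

Screen on constraints: k ≥ 29.9 W/(m·K). Survivors: aluminum alloy, low-carbon steel, copper.
Putting every candidate on a common basis:
  aluminum alloy: σ_y = 151.0 MPa, ρ = 2820 kg/m³
  low-carbon steel: σ_y = 347.5 MPa, ρ = 7810 kg/m³
  copper: σ_y = 133.1 MPa, ρ = 8930 kg/m³
  aluminum alloy: M = 53.5 kN·m/kg
  low-carbon steel: M = 44.5 kN·m/kg
  copper: M = 14.9 kN·m/kg
Highest index: aluminum alloy.

aluminum alloy, M = 53.5 kN·m/kg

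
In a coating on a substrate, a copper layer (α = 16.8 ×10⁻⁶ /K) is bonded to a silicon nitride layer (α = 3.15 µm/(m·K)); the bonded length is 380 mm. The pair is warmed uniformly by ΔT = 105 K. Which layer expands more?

copper

α(copper) = 16.8×10⁻⁶/K vs α(silicon nitride) = 3.15×10⁻⁶/K.
Higher α expands more for the same ΔT: copper.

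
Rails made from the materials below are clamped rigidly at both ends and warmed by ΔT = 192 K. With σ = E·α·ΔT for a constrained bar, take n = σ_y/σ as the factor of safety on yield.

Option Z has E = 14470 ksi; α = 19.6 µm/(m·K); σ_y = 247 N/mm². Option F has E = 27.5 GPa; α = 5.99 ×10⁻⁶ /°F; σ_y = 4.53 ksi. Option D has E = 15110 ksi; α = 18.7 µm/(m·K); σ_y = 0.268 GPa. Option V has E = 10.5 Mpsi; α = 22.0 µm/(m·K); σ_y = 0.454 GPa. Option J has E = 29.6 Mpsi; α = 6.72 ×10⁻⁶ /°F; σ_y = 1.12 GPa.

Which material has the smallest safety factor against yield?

Per material, after unit conversion:
  option Z: E = 99.77, α = 19.6, σ_y = 247.0 → σ = 375 MPa, n = 0.658
  option F: E = 27.50, α = 10.8, σ_y = 31.23 → σ = 56.9 MPa, n = 0.549
  option D: E = 104.2, α = 18.7, σ_y = 268.0 → σ = 374 MPa, n = 0.716
  option V: E = 72.39, α = 22.0, σ_y = 454.0 → σ = 306 MPa, n = 1.48
  option J: E = 204.1, α = 12.1, σ_y = 1120 → σ = 474 MPa, n = 2.36
Option F has the lowest safety factor, n = 0.549.

option F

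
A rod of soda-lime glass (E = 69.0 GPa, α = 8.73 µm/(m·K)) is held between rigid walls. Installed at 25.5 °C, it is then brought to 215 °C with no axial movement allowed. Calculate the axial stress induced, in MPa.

114 MPa

ΔT = 189.5 K. Constrained thermal stress σ = E·α·ΔT = 69.00×10³ MPa × 8.73×10⁻⁶ × 189.5 = 114 MPa (compressive).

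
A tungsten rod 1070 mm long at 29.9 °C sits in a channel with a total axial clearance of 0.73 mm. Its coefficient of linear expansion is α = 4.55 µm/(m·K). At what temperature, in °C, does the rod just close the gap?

180 °C

α·L₀·ΔT = 0.73 mm ⇒ ΔT = 0.73 / (4.55×10⁻⁶ × 1070.0) = 149.9 K.
T = 29.9 + 149.9 = 179.8 °C.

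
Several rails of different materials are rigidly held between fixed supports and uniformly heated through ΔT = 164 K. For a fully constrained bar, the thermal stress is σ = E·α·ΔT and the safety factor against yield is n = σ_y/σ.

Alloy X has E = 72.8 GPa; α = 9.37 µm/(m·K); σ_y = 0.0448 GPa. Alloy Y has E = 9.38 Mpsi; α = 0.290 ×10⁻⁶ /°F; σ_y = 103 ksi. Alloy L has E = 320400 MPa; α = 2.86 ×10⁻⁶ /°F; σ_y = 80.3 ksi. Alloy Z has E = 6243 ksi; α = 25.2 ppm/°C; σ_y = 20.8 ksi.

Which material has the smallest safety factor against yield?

In consistent units (E in GPa, α in ×10⁻⁶/K, σ_y in MPa):
  alloy X: E = 72.80, α = 9.37, σ_y = 44.80 → σ = 112 MPa, n = 0.400
  alloy Y: E = 64.67, α = 0.522, σ_y = 710.2 → σ = 5.54 MPa, n = 128
  alloy L: E = 320.4, α = 5.15, σ_y = 553.6 → σ = 271 MPa, n = 2.05
  alloy Z: E = 43.04, α = 25.2, σ_y = 143.4 → σ = 178 MPa, n = 0.806
Smallest n: alloy X with n = 0.400.

alloy X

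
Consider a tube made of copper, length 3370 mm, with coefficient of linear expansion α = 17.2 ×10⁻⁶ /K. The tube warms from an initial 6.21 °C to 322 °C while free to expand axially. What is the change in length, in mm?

ΔT = 322 − 6.21 = 315.8 K.
ΔL = α·L₀·ΔT = 17.2×10⁻⁶ × 3370 mm × 315.8 K = 18.3 mm.

18.3 mm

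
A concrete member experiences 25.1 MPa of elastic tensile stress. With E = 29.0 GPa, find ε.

8.66×10⁻⁴

ε = σ/E = 25.1 / 29000 = 8.66×10⁻⁴.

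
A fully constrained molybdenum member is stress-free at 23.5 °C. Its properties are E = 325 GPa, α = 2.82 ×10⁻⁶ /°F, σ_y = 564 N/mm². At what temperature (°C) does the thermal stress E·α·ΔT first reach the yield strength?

365 °C

α = 2.82×10⁻⁶/°F × 9/5 = 5.08×10⁻⁶/K.
σ_y = 564 N/mm² = 564.0 MPa.
E·α·ΔT = 564.0 MPa ⇒ ΔT = 564.0 / (325.0×10³ × 5.08×10⁻⁶) = 341.9 K.
T = 23.5 + 341.9 = 365.4 °C.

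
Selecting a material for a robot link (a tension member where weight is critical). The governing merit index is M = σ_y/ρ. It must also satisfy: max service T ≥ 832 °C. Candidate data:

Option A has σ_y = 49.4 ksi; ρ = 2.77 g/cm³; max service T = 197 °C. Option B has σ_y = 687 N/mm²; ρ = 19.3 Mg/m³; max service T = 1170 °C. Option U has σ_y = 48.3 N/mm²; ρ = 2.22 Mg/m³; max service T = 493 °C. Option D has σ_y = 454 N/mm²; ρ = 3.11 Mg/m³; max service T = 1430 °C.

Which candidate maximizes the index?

Screen on constraints: max service T ≥ 832 °C. Survivors: option B, option D.
Convert each candidate to consistent units, then evaluate M:
  option B: σ_y = 687.0 MPa, ρ = 19300 kg/m³
  option D: σ_y = 454.0 MPa, ρ = 3110 kg/m³
  option D: M = 146 kN·m/kg
  option B: M = 35.6 kN·m/kg
Option D ranks first.

option D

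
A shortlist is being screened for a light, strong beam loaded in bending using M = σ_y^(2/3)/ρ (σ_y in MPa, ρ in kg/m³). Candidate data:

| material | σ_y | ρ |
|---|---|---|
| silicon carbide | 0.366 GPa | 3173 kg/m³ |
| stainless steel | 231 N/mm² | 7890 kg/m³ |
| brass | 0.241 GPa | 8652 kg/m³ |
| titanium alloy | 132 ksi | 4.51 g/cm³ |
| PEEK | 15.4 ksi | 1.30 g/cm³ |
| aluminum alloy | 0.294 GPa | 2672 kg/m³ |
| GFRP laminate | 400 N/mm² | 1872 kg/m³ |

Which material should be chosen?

After converting to SI:
  silicon carbide: σ_y = 366.0 MPa, ρ = 3173 kg/m³
  stainless steel: σ_y = 231.0 MPa, ρ = 7890 kg/m³
  brass: σ_y = 241.0 MPa, ρ = 8652 kg/m³
  titanium alloy: σ_y = 910.1 MPa, ρ = 4510 kg/m³
  PEEK: σ_y = 106.2 MPa, ρ = 1300 kg/m³
  aluminum alloy: σ_y = 294.0 MPa, ρ = 2672 kg/m³
  GFRP laminate: σ_y = 400.0 MPa, ρ = 1872 kg/m³
  GFRP laminate: M = 29.0×10⁻³
  titanium alloy: M = 20.8×10⁻³
  PEEK: M = 17.2×10⁻³
  aluminum alloy: M = 16.5×10⁻³
  silicon carbide: M = 16.1×10⁻³
  stainless steel: M = 4.77×10⁻³
  brass: M = 4.48×10⁻³
Highest index: GFRP laminate.

GFRP laminate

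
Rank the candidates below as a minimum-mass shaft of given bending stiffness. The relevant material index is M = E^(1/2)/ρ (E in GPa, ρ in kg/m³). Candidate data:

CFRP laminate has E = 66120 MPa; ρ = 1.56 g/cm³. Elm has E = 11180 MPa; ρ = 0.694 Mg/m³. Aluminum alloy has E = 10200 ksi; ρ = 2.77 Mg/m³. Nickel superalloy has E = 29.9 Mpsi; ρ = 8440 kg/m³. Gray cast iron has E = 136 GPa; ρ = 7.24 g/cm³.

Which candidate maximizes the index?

CFRP laminate

Convert each candidate to consistent units, then evaluate M:
  CFRP laminate: E = 66.12 GPa, ρ = 1560 kg/m³
  elm: E = 11.18 GPa, ρ = 694.0 kg/m³
  aluminum alloy: E = 70.33 GPa, ρ = 2770 kg/m³
  nickel superalloy: E = 206.2 GPa, ρ = 8440 kg/m³
  gray cast iron: E = 136.0 GPa, ρ = 7240 kg/m³
  CFRP laminate: M = 5.21×10⁻³
  elm: M = 4.82×10⁻³
  aluminum alloy: M = 3.03×10⁻³
  nickel superalloy: M = 1.70×10⁻³
  gray cast iron: M = 1.61×10⁻³
The maximum is for CFRP laminate.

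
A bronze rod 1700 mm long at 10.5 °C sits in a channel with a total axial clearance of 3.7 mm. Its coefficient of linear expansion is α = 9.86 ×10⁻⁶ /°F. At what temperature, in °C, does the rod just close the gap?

133 °C

α = 9.86×10⁻⁶/°F × 9/5 = 17.7×10⁻⁶/K.
α·L₀·ΔT = 3.7 mm ⇒ ΔT = 3.7 / (17.7×10⁻⁶ × 1700.0) = 122.6 K.
T = 10.5 + 122.6 = 133.1 °C.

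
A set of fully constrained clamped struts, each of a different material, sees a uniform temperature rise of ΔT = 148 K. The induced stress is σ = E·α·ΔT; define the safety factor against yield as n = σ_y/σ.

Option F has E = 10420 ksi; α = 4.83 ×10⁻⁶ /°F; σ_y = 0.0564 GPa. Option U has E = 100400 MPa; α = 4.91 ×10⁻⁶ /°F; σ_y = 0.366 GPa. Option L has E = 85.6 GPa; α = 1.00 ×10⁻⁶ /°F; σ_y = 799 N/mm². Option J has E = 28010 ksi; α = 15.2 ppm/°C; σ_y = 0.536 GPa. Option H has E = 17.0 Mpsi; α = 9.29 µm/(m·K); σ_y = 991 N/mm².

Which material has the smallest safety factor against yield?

option F

Converting E to GPa, α to ×10⁻⁶/K, σ_y to MPa, then σ and n for each:
  option F: E = 71.84, α = 8.69, σ_y = 56.40 → σ = 92.4 MPa, n = 0.610
  option U: E = 100.4, α = 8.84, σ_y = 366.0 → σ = 131 MPa, n = 2.79
  option L: E = 85.60, α = 1.80, σ_y = 799.0 → σ = 22.8 MPa, n = 35.0
  option J: E = 193.1, α = 15.2, σ_y = 536.0 → σ = 434 MPa, n = 1.23
  option H: E = 117.2, α = 9.29, σ_y = 991.0 → σ = 161 MPa, n = 6.15
Option F has the lowest safety factor, n = 0.610.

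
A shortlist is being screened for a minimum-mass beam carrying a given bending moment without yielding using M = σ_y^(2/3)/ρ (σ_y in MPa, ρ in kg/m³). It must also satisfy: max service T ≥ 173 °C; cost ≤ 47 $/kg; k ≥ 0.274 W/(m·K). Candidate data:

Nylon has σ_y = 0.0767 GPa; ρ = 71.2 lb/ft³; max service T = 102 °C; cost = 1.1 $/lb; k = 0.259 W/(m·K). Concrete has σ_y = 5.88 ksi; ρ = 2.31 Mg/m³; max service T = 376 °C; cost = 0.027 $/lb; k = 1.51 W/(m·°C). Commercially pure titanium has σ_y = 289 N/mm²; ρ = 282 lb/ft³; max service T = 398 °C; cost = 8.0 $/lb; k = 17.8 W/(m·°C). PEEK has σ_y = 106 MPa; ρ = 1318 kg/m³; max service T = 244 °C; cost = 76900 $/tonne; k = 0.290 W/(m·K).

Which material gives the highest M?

Screen on constraints: max service T ≥ 173 °C; cost ≤ 47 $/kg; k ≥ 0.274 W/(m·K). Survivors: concrete, commercially pure titanium.
Putting every candidate on a common basis:
  concrete: σ_y = 40.54 MPa, ρ = 2310 kg/m³
  commercially pure titanium: σ_y = 289.0 MPa, ρ = 4517 kg/m³
  commercially pure titanium: M = 9.68×10⁻³
  concrete: M = 5.11×10⁻³
The maximum is for commercially pure titanium.

commercially pure titanium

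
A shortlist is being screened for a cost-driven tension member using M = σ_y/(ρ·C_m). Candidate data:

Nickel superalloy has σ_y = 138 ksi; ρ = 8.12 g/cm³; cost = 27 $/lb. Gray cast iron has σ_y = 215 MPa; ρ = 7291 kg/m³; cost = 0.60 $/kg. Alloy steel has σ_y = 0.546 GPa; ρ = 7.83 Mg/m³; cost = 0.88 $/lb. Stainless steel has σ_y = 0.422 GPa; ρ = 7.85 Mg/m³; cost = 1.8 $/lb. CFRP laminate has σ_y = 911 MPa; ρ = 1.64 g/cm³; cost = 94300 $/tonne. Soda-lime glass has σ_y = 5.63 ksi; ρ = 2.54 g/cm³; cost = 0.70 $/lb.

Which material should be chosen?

Normalizing units and computing the index:
  nickel superalloy: σ_y = 951.5 MPa, ρ = 8120 kg/m³, cost = 59.52 $/kg
  gray cast iron: σ_y = 215.0 MPa, ρ = 7291 kg/m³, cost = 0.6000 $/kg
  alloy steel: σ_y = 546.0 MPa, ρ = 7830 kg/m³, cost = 1.940 $/kg
  stainless steel: σ_y = 422.0 MPa, ρ = 7850 kg/m³, cost = 3.968 $/kg
  CFRP laminate: σ_y = 911.0 MPa, ρ = 1640 kg/m³, cost = 94.30 $/kg
  soda-lime glass: σ_y = 38.82 MPa, ρ = 2540 kg/m³, cost = 1.543 $/kg
  gray cast iron: M = 49.1 kN·m per $
  alloy steel: M = 35.9 kN·m per $
  stainless steel: M = 13.5 kN·m per $
  soda-lime glass: M = 9.90 kN·m per $
  CFRP laminate: M = 5.89 kN·m per $
  nickel superalloy: M = 1.97 kN·m per $
Gray cast iron ranks first.

gray cast iron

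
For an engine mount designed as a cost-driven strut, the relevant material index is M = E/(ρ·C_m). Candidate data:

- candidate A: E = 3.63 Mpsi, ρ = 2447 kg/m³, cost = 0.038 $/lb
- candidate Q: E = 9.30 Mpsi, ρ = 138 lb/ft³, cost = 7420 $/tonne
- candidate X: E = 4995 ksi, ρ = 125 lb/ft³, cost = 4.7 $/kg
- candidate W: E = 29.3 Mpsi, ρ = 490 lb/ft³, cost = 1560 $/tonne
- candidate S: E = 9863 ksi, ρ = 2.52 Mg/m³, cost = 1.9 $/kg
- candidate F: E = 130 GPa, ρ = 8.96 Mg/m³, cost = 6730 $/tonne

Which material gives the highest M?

candidate A

After converting to SI:
  candidate A: E = 25.03 GPa, ρ = 2447 kg/m³, cost = 0.08377 $/kg
  candidate Q: E = 64.12 GPa, ρ = 2211 kg/m³, cost = 7.420 $/kg
  candidate X: E = 34.44 GPa, ρ = 2002 kg/m³, cost = 4.700 $/kg
  candidate W: E = 202.0 GPa, ρ = 7849 kg/m³, cost = 1.560 $/kg
  candidate S: E = 68.00 GPa, ρ = 2520 kg/m³, cost = 1.900 $/kg
  candidate F: E = 130.0 GPa, ρ = 8960 kg/m³, cost = 6.730 $/kg
  candidate A: M = 122 MN·m per $
  candidate W: M = 16.5 MN·m per $
  candidate S: M = 14.2 MN·m per $
  candidate Q: M = 3.91 MN·m per $
  candidate X: M = 3.66 MN·m per $
  candidate F: M = 2.16 MN·m per $
Candidate A ranks first.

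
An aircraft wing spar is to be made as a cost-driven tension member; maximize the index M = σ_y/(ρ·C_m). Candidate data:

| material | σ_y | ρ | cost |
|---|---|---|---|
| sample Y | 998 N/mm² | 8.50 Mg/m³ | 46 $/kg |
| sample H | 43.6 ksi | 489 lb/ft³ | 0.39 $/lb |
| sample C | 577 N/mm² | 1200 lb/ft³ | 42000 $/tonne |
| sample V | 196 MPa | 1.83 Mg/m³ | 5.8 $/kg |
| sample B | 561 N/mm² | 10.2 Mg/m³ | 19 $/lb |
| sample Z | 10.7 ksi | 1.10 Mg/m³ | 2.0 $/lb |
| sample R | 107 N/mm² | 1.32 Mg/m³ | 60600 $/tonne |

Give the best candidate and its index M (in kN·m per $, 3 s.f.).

sample H, M = 44.6 kN·m per $

Putting every candidate on a common basis:
  sample Y: σ_y = 998.0 MPa, ρ = 8500 kg/m³, cost = 46.00 $/kg
  sample H: σ_y = 300.6 MPa, ρ = 7833 kg/m³, cost = 0.8598 $/kg
  sample C: σ_y = 577.0 MPa, ρ = 19220 kg/m³, cost = 42.00 $/kg
  sample V: σ_y = 196.0 MPa, ρ = 1830 kg/m³, cost = 5.800 $/kg
  sample B: σ_y = 561.0 MPa, ρ = 10200 kg/m³, cost = 41.89 $/kg
  sample Z: σ_y = 73.77 MPa, ρ = 1100 kg/m³, cost = 4.409 $/kg
  sample R: σ_y = 107.0 MPa, ρ = 1320 kg/m³, cost = 60.60 $/kg
  sample H: M = 44.6 kN·m per $
  sample V: M = 18.5 kN·m per $
  sample Z: M = 15.2 kN·m per $
  sample Y: M = 2.55 kN·m per $
  sample R: M = 1.34 kN·m per $
  sample B: M = 1.31 kN·m per $
  sample C: M = 0.715 kN·m per $
The maximum is for sample H.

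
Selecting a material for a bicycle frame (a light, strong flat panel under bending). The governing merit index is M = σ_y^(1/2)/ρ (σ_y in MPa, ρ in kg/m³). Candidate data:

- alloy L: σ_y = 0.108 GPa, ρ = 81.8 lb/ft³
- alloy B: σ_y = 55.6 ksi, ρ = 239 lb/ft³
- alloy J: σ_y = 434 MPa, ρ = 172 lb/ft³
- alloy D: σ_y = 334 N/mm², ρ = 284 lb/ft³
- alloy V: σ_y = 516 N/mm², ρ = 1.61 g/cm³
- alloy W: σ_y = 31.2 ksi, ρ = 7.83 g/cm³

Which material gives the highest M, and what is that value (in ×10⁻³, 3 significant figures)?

alloy V, M = 14.1×10⁻³

After converting to SI:
  alloy L: σ_y = 108.0 MPa, ρ = 1310 kg/m³
  alloy B: σ_y = 383.3 MPa, ρ = 3828 kg/m³
  alloy J: σ_y = 434.0 MPa, ρ = 2755 kg/m³
  alloy D: σ_y = 334.0 MPa, ρ = 4549 kg/m³
  alloy V: σ_y = 516.0 MPa, ρ = 1610 kg/m³
  alloy W: σ_y = 215.1 MPa, ρ = 7830 kg/m³
  alloy V: M = 14.1×10⁻³
  alloy L: M = 7.93×10⁻³
  alloy J: M = 7.56×10⁻³
  alloy B: M = 5.11×10⁻³
  alloy D: M = 4.02×10⁻³
  alloy W: M = 1.87×10⁻³
The maximum is for alloy V.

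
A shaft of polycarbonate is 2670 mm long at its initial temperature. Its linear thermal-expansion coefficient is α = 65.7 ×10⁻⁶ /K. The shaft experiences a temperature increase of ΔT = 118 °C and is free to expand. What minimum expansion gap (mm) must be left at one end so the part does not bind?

20.7 mm

ΔL = α·L₀·ΔT = 65.7×10⁻⁶ × 2670 mm × 118.0 K = 20.7 mm.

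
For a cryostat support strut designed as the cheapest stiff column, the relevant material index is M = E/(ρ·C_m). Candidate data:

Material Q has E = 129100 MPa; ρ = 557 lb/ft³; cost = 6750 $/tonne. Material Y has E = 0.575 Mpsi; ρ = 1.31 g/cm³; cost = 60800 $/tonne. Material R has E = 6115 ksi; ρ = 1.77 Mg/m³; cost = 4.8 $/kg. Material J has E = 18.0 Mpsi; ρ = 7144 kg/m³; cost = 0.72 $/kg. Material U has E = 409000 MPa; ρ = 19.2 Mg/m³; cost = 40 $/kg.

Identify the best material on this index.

material J

Normalizing units and computing the index:
  material Q: E = 129.1 GPa, ρ = 8922 kg/m³, cost = 6.750 $/kg
  material Y: E = 3.964 GPa, ρ = 1310 kg/m³, cost = 60.80 $/kg
  material R: E = 42.16 GPa, ρ = 1770 kg/m³, cost = 4.800 $/kg
  material J: E = 124.1 GPa, ρ = 7144 kg/m³, cost = 0.7200 $/kg
  material U: E = 409.0 GPa, ρ = 19200 kg/m³, cost = 40.00 $/kg
  material J: M = 24.1 MN·m per $
  material R: M = 4.96 MN·m per $
  material Q: M = 2.14 MN·m per $
  material U: M = 0.533 MN·m per $
  material Y: M = 0.0498 MN·m per $
Material J has the largest M.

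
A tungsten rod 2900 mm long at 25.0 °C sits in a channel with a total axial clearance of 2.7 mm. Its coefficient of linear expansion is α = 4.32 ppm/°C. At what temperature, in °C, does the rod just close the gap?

α·L₀·ΔT = 2.7 mm ⇒ ΔT = 2.7 / (4.32×10⁻⁶ × 2900.0) = 215.5 K.
T = 25.0 + 215.5 = 240.5 °C.

241 °C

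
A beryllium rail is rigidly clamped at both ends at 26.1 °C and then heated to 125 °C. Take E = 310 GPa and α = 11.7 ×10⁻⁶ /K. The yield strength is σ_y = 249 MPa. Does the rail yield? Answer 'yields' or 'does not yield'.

yields

ΔT = 98.90 K. Constrained thermal stress σ = E·α·ΔT = 310.0×10³ MPa × 11.7×10⁻⁶ × 98.90 = 359 MPa (compressive).
Compare to σ_y = 249 MPa: σ ≥ σ_y, so it yields.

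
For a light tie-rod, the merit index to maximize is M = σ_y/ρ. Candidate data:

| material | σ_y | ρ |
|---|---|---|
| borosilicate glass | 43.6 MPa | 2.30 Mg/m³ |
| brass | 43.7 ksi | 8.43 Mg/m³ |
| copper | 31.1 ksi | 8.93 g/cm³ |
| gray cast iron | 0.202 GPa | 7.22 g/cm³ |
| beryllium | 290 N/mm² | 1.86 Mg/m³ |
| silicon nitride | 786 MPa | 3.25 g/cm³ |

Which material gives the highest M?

silicon nitride

Putting every candidate on a common basis:
  borosilicate glass: σ_y = 43.60 MPa, ρ = 2300 kg/m³
  brass: σ_y = 301.3 MPa, ρ = 8430 kg/m³
  copper: σ_y = 214.4 MPa, ρ = 8930 kg/m³
  gray cast iron: σ_y = 202.0 MPa, ρ = 7220 kg/m³
  beryllium: σ_y = 290.0 MPa, ρ = 1860 kg/m³
  silicon nitride: σ_y = 786.0 MPa, ρ = 3250 kg/m³
  silicon nitride: M = 242 kN·m/kg
  beryllium: M = 156 kN·m/kg
  brass: M = 35.7 kN·m/kg
  gray cast iron: M = 28.0 kN·m/kg
  copper: M = 24.0 kN·m/kg
  borosilicate glass: M = 19.0 kN·m/kg
The maximum is for silicon nitride.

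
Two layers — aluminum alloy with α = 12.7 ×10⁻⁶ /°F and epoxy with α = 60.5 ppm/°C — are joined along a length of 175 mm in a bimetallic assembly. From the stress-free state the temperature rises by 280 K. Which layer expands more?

aluminum alloy: α = 12.7×10⁻⁶/°F × 9/5 = 22.9×10⁻⁶/K.
α(aluminum alloy) = 22.9×10⁻⁶/K vs α(epoxy) = 60.5×10⁻⁶/K.
Higher α expands more for the same ΔT: epoxy.

epoxy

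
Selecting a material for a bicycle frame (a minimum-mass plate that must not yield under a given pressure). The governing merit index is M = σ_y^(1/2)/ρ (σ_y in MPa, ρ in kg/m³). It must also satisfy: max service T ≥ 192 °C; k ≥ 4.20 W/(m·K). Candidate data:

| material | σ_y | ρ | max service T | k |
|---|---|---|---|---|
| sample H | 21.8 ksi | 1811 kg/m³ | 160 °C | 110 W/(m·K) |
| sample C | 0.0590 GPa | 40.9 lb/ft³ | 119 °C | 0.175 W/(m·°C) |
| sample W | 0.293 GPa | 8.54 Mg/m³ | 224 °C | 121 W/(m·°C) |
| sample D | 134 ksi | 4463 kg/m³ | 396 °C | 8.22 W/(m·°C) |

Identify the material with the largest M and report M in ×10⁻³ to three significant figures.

Screen on constraints: max service T ≥ 192 °C; k ≥ 4.20 W/(m·K). Survivors: sample W, sample D.
In SI units:
  sample W: σ_y = 293.0 MPa, ρ = 8540 kg/m³
  sample D: σ_y = 923.9 MPa, ρ = 4463 kg/m³
  sample D: M = 6.81×10⁻³
  sample W: M = 2.00×10⁻³
Sample D has the largest M.

sample D, M = 6.81×10⁻³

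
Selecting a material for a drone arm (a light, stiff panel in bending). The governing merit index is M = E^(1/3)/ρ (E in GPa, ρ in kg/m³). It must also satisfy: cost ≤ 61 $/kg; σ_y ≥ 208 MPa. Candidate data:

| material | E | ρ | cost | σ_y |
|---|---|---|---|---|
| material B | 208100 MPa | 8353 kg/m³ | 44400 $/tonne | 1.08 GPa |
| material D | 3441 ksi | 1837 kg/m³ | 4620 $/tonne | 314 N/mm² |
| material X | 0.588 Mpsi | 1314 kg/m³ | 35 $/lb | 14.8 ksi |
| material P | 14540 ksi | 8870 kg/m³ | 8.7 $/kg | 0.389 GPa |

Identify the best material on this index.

material D

Screen on constraints: cost ≤ 61 $/kg; σ_y ≥ 208 MPa. Survivors: material B, material D, material P.
In SI units:
  material B: E = 208.1 GPa, ρ = 8353 kg/m³
  material D: E = 23.72 GPa, ρ = 1837 kg/m³
  material P: E = 100.2 GPa, ρ = 8870 kg/m³
  material D: M = 1.56×10⁻³
  material B: M = 0.709×10⁻³
  material P: M = 0.524×10⁻³
Material D has the largest M.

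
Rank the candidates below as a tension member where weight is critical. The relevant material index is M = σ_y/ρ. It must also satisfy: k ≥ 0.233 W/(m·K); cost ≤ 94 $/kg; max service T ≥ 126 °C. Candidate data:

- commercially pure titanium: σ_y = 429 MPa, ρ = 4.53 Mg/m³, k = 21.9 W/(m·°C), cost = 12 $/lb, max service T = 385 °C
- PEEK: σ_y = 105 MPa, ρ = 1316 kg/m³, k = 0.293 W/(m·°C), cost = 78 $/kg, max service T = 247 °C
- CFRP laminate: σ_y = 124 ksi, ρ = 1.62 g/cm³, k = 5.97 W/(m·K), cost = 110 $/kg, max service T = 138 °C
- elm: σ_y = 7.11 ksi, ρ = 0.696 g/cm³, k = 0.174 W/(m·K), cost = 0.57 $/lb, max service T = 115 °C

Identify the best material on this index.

commercially pure titanium

Screen on constraints: k ≥ 0.233 W/(m·K); cost ≤ 94 $/kg; max service T ≥ 126 °C. Survivors: commercially pure titanium, PEEK.
Putting every candidate on a common basis:
  commercially pure titanium: σ_y = 429.0 MPa, ρ = 4530 kg/m³
  PEEK: σ_y = 105.0 MPa, ρ = 1316 kg/m³
  commercially pure titanium: M = 94.7 kN·m/kg
  PEEK: M = 79.8 kN·m/kg
The maximum is for commercially pure titanium.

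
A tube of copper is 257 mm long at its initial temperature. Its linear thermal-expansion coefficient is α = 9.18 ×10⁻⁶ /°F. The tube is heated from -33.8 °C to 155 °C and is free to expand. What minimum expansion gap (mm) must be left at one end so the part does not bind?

0.802 mm

Convert α: 9.18×10⁻⁶/°F × (9/5) = 16.5×10⁻⁶/K.
ΔT = 155 − (-33.8) = 188.8 K.
ΔL = α·L₀·ΔT = 16.5×10⁻⁶ × 257 mm × 188.8 K = 0.802 mm.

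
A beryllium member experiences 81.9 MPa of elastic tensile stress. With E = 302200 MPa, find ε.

E = 302200 MPa = 302.2 GPa = 302200 MPa.
ε = σ/E = 81.9 / 302200 = 2.71×10⁻⁴.

2.71×10⁻⁴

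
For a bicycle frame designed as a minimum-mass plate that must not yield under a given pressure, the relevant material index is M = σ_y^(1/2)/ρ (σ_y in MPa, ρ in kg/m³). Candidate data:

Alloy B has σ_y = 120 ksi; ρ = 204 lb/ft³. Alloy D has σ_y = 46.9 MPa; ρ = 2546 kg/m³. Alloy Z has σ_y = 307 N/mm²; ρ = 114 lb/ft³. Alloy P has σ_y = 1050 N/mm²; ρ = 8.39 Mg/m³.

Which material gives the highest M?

alloy Z

Normalizing units and computing the index:
  alloy B: σ_y = 827.4 MPa, ρ = 3268 kg/m³
  alloy D: σ_y = 46.90 MPa, ρ = 2546 kg/m³
  alloy Z: σ_y = 307.0 MPa, ρ = 1826 kg/m³
  alloy P: σ_y = 1050 MPa, ρ = 8390 kg/m³
  alloy Z: M = 9.59×10⁻³
  alloy B: M = 8.80×10⁻³
  alloy P: M = 3.86×10⁻³
  alloy D: M = 2.69×10⁻³
Highest index: alloy Z.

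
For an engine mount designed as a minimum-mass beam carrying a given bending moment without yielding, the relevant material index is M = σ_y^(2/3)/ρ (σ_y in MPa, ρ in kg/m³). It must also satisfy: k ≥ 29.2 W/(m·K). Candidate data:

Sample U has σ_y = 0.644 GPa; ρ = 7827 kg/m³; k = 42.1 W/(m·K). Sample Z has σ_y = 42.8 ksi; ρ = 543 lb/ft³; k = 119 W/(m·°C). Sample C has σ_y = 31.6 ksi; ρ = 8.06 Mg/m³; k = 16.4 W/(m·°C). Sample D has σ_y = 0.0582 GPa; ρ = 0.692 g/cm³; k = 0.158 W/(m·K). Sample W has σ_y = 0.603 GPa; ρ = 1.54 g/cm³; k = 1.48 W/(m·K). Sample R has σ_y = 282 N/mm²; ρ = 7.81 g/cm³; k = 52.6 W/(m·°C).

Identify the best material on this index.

Screen on constraints: k ≥ 29.2 W/(m·K). Survivors: sample U, sample Z, sample R.
After converting to SI:
  sample U: σ_y = 644.0 MPa, ρ = 7827 kg/m³
  sample Z: σ_y = 295.1 MPa, ρ = 8698 kg/m³
  sample R: σ_y = 282.0 MPa, ρ = 7810 kg/m³
  sample U: M = 9.53×10⁻³
  sample R: M = 5.51×10⁻³
  sample Z: M = 5.10×10⁻³
Sample U ranks first.

sample U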